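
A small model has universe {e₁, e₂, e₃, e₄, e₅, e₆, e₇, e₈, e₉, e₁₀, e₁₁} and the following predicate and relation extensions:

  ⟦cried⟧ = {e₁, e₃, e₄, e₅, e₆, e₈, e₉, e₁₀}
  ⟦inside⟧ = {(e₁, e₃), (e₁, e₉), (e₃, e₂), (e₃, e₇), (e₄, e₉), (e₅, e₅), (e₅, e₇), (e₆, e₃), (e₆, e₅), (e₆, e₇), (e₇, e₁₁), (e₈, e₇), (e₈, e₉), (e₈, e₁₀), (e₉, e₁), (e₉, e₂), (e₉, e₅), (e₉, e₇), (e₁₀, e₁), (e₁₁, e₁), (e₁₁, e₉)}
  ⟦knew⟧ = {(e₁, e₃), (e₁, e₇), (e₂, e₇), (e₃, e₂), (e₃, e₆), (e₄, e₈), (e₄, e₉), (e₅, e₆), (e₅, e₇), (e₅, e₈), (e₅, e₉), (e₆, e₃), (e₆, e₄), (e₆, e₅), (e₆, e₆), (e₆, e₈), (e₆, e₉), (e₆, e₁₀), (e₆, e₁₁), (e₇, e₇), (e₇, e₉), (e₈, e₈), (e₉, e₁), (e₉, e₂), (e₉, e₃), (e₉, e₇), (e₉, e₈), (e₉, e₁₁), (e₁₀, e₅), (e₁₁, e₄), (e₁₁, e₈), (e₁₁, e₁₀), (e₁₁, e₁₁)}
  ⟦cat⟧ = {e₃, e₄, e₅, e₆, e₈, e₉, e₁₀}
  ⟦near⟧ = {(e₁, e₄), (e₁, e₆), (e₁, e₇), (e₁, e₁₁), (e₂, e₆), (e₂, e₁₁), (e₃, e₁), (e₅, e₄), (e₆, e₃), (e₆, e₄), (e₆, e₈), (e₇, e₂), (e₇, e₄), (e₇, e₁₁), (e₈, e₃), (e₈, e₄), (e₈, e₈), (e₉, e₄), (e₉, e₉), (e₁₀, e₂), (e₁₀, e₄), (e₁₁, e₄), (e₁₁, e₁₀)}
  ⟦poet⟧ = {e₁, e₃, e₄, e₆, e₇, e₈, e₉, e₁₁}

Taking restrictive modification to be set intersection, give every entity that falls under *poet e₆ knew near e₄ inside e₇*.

{e₆, e₈, e₉}

⟦e₆ knew⟧ = {x : ⟨e₆, x⟩ ∈ ⟦knew⟧} = {e₃, e₄, e₅, e₆, e₈, e₉, e₁₀, e₁₁}
⟦near e₄⟧ = {x : ⟨x, e₄⟩ ∈ ⟦near⟧} = {e₁, e₅, e₆, e₇, e₈, e₉, e₁₀, e₁₁}
⟦inside e₇⟧ = {x : ⟨x, e₇⟩ ∈ ⟦inside⟧} = {e₃, e₅, e₆, e₈, e₉}
⟦poet⟧ = {e₁, e₃, e₄, e₆, e₇, e₈, e₉, e₁₁}
… ∩ ⟦e₆ knew⟧ = {e₁, e₃, e₄, e₆, e₇, e₈, e₉, e₁₁} ∩ {e₃, e₄, e₅, e₆, e₈, e₉, e₁₀, e₁₁} = {e₃, e₄, e₆, e₈, e₉, e₁₁}
… ∩ ⟦near e₄⟧ = {e₃, e₄, e₆, e₈, e₉, e₁₁} ∩ {e₁, e₅, e₆, e₇, e₈, e₉, e₁₀, e₁₁} = {e₆, e₈, e₉, e₁₁}
… ∩ ⟦inside e₇⟧ = {e₆, e₈, e₉, e₁₁} ∩ {e₃, e₅, e₆, e₈, e₉} = {e₆, e₈, e₉}
So ⟦poet e₆ knew near e₄ inside e₇⟧ = {e₆, e₈, e₉}.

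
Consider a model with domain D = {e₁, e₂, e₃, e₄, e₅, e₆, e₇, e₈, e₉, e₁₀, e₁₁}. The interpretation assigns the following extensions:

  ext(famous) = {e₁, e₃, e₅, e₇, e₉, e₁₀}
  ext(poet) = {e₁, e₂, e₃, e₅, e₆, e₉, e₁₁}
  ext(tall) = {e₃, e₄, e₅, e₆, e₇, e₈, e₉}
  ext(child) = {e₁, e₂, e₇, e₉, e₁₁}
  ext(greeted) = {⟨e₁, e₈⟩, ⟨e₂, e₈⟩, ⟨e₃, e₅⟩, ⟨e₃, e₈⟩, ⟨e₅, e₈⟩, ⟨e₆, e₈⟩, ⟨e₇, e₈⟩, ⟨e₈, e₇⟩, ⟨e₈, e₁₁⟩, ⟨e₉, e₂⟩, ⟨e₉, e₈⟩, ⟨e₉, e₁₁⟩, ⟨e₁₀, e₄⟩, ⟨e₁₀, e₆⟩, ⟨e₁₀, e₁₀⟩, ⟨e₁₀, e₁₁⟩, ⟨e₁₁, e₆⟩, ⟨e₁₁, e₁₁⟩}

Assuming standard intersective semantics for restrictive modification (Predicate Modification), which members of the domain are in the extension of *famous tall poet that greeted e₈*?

{e₃, e₅, e₉}

⟦that greeted e₈⟧ = {x : ⟨x, e₈⟩ ∈ ⟦greeted⟧} = {e₁, e₂, e₃, e₅, e₆, e₇, e₉}
⟦poet⟧ = {e₁, e₂, e₃, e₅, e₆, e₉, e₁₁}
… ∩ ⟦that greeted e₈⟧ = {e₁, e₂, e₃, e₅, e₆, e₉, e₁₁} ∩ {e₁, e₂, e₃, e₅, e₆, e₇, e₉} = {e₁, e₂, e₃, e₅, e₆, e₉}
… ∩ ⟦famous⟧ = {e₁, e₂, e₃, e₅, e₆, e₉} ∩ {e₁, e₃, e₅, e₇, e₉, e₁₀} = {e₁, e₃, e₅, e₉}
… ∩ ⟦tall⟧ = {e₁, e₃, e₅, e₉} ∩ {e₃, e₄, e₅, e₆, e₇, e₈, e₉} = {e₃, e₅, e₉}
So ⟦famous tall poet that greeted e₈⟧ = {e₃, e₅, e₉}.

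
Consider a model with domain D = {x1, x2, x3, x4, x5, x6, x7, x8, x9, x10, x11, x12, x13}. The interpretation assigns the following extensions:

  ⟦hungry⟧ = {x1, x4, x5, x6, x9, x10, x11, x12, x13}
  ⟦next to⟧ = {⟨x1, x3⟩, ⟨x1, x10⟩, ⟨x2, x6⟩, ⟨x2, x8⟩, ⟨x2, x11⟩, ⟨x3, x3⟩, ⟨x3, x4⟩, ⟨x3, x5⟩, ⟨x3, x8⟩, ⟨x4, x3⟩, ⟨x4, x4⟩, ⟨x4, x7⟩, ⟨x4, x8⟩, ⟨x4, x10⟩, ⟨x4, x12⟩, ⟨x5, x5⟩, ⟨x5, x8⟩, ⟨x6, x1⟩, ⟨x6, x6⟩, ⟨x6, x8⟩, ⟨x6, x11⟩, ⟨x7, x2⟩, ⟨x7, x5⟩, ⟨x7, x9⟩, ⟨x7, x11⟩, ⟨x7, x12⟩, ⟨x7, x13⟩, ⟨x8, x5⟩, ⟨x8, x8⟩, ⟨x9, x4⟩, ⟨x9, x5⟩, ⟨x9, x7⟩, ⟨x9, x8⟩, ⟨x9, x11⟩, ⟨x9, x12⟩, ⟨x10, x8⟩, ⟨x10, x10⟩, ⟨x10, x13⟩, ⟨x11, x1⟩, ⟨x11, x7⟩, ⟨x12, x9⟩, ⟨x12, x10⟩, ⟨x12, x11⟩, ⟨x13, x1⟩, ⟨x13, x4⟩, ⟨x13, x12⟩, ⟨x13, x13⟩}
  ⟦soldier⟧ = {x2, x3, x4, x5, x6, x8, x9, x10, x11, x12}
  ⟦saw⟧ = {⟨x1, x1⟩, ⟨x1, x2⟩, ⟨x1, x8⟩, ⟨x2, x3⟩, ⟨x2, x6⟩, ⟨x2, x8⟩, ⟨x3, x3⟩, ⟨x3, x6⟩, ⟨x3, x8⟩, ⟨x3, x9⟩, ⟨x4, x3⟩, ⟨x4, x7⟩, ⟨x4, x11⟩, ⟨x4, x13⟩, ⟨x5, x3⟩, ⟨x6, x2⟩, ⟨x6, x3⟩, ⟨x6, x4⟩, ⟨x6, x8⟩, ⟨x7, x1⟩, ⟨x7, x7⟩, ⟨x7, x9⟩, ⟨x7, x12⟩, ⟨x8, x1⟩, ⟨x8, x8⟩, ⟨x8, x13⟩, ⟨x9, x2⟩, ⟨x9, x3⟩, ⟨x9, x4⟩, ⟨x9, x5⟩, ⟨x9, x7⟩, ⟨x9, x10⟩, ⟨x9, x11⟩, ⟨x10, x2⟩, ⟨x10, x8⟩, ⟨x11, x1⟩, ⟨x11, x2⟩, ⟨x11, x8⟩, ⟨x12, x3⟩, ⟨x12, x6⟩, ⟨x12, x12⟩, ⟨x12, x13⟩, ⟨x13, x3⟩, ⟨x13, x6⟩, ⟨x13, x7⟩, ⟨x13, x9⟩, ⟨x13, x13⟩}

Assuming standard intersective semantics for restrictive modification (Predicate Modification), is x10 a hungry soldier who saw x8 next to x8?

⟦who saw x8⟧ = {x : ⟨x, x8⟩ ∈ ⟦saw⟧} = {x1, x2, x3, x6, x8, x10, x11}
⟦next to x8⟧ = {x : ⟨x, x8⟩ ∈ ⟦next to⟧} = {x2, x3, x4, x5, x6, x8, x9, x10}
⟦soldier⟧ = {x2, x3, x4, x5, x6, x8, x9, x10, x11, x12}
… ∩ ⟦who saw x8⟧ = {x2, x3, x4, x5, x6, x8, x9, x10, x11, x12} ∩ {x1, x2, x3, x6, x8, x10, x11} = {x2, x3, x6, x8, x10, x11}
… ∩ ⟦next to x8⟧ = {x2, x3, x6, x8, x10, x11} ∩ {x2, x3, x4, x5, x6, x8, x9, x10} = {x2, x3, x6, x8, x10}
… ∩ ⟦hungry⟧ = {x2, x3, x6, x8, x10} ∩ {x1, x4, x5, x6, x9, x10, x11, x12, x13} = {x6, x10}
⟦hungry soldier who saw x8 next to x8⟧ = {x6, x10}; x10 ∈ this set.

yes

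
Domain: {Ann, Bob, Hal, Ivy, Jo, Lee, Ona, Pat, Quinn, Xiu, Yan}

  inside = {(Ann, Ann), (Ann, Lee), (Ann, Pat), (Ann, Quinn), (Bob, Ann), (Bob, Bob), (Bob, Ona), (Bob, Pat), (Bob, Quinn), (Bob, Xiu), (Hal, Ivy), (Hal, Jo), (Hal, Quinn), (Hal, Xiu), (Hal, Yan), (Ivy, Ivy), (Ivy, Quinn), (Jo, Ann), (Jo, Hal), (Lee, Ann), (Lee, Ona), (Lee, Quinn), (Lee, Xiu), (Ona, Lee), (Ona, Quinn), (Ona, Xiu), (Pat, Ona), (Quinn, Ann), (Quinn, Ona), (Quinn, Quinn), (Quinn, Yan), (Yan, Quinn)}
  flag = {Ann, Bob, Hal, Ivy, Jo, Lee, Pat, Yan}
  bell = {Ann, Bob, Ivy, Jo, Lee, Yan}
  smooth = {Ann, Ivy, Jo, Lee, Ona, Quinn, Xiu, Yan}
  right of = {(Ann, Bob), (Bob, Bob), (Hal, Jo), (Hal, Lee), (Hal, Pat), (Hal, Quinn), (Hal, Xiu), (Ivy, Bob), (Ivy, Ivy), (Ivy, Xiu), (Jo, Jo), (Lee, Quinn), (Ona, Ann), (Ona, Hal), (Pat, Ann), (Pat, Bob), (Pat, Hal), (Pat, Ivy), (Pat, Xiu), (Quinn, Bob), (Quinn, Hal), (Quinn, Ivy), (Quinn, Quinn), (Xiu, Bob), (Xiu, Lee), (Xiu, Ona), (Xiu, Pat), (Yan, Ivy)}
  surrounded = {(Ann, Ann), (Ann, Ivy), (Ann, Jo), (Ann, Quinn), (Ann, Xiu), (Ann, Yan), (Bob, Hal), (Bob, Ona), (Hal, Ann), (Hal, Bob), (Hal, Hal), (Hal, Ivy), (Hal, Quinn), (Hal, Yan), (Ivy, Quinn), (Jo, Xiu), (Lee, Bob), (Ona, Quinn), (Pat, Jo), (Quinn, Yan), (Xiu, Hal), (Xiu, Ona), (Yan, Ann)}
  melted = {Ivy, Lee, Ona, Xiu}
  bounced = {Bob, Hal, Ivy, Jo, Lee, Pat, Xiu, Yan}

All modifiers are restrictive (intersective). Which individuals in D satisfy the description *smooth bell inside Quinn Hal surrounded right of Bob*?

{Ann, Ivy}

⟦inside Quinn⟧ = {x : ⟨x, Quinn⟩ ∈ ⟦inside⟧} = {Ann, Bob, Hal, Ivy, Lee, Ona, Quinn, Yan}
⟦Hal surrounded⟧ = {x : ⟨Hal, x⟩ ∈ ⟦surrounded⟧} = {Ann, Bob, Hal, Ivy, Quinn, Yan}
⟦right of Bob⟧ = {x : ⟨x, Bob⟩ ∈ ⟦right of⟧} = {Ann, Bob, Ivy, Pat, Quinn, Xiu}
⟦bell⟧ = {Ann, Bob, Ivy, Jo, Lee, Yan}
… ∩ ⟦inside Quinn⟧ = {Ann, Bob, Ivy, Jo, Lee, Yan} ∩ {Ann, Bob, Hal, Ivy, Lee, Ona, Quinn, Yan} = {Ann, Bob, Ivy, Lee, Yan}
… ∩ ⟦Hal surrounded⟧ = {Ann, Bob, Ivy, Lee, Yan} ∩ {Ann, Bob, Hal, Ivy, Quinn, Yan} = {Ann, Bob, Ivy, Yan}
… ∩ ⟦right of Bob⟧ = {Ann, Bob, Ivy, Yan} ∩ {Ann, Bob, Ivy, Pat, Quinn, Xiu} = {Ann, Bob, Ivy}
… ∩ ⟦smooth⟧ = {Ann, Bob, Ivy} ∩ {Ann, Ivy, Jo, Lee, Ona, Quinn, Xiu, Yan} = {Ann, Ivy}
So ⟦smooth bell inside Quinn Hal surrounded right of Bob⟧ = {Ann, Ivy}.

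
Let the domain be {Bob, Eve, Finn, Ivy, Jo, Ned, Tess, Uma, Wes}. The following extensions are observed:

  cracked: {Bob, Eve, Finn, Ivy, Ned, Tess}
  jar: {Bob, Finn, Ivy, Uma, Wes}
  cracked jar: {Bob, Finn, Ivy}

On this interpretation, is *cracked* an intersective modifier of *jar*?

yes

⟦cracked⟧ ∩ ⟦jar⟧ = {Bob, Eve, Finn, Ivy, Ned, Tess} ∩ {Bob, Finn, Ivy, Uma, Wes} = {Bob, Finn, Ivy}
Observed ⟦cracked jar⟧ = {Bob, Finn, Ivy}.
These coincide, so the modifier is intersective here.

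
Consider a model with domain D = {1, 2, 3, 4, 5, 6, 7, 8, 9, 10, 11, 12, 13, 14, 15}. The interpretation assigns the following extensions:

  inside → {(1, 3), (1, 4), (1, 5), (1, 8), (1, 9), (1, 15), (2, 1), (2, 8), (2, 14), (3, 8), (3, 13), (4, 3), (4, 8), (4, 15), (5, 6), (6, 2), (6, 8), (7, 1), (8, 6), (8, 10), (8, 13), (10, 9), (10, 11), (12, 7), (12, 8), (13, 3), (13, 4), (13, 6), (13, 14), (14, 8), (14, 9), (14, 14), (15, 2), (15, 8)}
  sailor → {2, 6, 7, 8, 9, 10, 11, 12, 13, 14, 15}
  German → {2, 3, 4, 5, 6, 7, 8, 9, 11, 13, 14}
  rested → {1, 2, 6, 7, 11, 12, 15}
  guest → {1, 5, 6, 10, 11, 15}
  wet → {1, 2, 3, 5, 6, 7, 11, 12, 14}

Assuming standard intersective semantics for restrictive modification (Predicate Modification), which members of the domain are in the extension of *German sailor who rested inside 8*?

⟦who rested⟧ = ⟦rested⟧ = {1, 2, 6, 7, 11, 12, 15}
⟦inside 8⟧ = {x : ⟨x, 8⟩ ∈ ⟦inside⟧} = {1, 2, 3, 4, 6, 12, 14, 15}
⟦sailor⟧ = {2, 6, 7, 8, 9, 10, 11, 12, 13, 14, 15}
… ∩ ⟦who rested⟧ = {2, 6, 7, 8, 9, 10, 11, 12, 13, 14, 15} ∩ {1, 2, 6, 7, 11, 12, 15} = {2, 6, 7, 11, 12, 15}
… ∩ ⟦inside 8⟧ = {2, 6, 7, 11, 12, 15} ∩ {1, 2, 3, 4, 6, 12, 14, 15} = {2, 6, 12, 15}
… ∩ ⟦German⟧ = {2, 6, 12, 15} ∩ {2, 3, 4, 5, 6, 7, 8, 9, 11, 13, 14} = {2, 6}
So ⟦German sailor who rested inside 8⟧ = {2, 6}.

{2, 6}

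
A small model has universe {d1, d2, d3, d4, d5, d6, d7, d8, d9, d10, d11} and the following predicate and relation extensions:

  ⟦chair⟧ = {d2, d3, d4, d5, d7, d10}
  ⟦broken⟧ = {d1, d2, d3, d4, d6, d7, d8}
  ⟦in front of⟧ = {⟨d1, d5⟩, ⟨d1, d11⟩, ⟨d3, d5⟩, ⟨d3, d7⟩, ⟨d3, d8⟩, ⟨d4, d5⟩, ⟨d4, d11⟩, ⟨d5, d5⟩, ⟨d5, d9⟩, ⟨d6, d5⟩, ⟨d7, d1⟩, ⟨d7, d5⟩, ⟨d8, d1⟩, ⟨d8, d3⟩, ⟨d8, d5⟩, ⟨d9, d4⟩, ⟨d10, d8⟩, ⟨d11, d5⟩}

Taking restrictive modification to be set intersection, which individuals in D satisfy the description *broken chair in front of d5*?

{d3, d4, d7}

⟦in front of d5⟧ = {x : ⟨x, d5⟩ ∈ ⟦in front of⟧} = {d1, d3, d4, d5, d6, d7, d8, d11}
⟦chair⟧ = {d2, d3, d4, d5, d7, d10}
… ∩ ⟦in front of d5⟧ = {d2, d3, d4, d5, d7, d10} ∩ {d1, d3, d4, d5, d6, d7, d8, d11} = {d3, d4, d5, d7}
… ∩ ⟦broken⟧ = {d3, d4, d5, d7} ∩ {d1, d2, d3, d4, d6, d7, d8} = {d3, d4, d7}
So ⟦broken chair in front of d5⟧ = {d3, d4, d7}.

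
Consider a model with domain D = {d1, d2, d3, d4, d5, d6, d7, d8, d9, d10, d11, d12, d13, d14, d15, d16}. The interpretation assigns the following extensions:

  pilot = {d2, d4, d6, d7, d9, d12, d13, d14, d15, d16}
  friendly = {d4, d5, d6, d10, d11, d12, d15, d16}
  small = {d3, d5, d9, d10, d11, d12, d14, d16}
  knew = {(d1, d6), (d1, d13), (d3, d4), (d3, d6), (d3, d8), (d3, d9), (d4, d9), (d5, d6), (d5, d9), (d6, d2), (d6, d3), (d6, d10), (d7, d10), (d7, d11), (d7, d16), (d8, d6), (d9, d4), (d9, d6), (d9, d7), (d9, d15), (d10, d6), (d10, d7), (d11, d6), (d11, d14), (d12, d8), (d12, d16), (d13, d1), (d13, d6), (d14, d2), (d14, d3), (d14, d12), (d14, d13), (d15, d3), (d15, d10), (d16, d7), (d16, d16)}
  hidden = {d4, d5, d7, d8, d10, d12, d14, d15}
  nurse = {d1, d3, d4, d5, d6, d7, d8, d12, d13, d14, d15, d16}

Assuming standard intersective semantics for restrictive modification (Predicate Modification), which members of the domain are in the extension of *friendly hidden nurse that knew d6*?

{d5}

⟦that knew d6⟧ = {x : ⟨x, d6⟩ ∈ ⟦knew⟧} = {d1, d3, d5, d8, d9, d10, d11, d13}
⟦nurse⟧ = {d1, d3, d4, d5, d6, d7, d8, d12, d13, d14, d15, d16}
… ∩ ⟦that knew d6⟧ = {d1, d3, d4, d5, d6, d7, d8, d12, d13, d14, d15, d16} ∩ {d1, d3, d5, d8, d9, d10, d11, d13} = {d1, d3, d5, d8, d13}
… ∩ ⟦friendly⟧ = {d1, d3, d5, d8, d13} ∩ {d4, d5, d6, d10, d11, d12, d15, d16} = {d5}
… ∩ ⟦hidden⟧ = {d5} ∩ {d4, d5, d7, d8, d10, d12, d14, d15} = {d5}
So ⟦friendly hidden nurse that knew d6⟧ = {d5}.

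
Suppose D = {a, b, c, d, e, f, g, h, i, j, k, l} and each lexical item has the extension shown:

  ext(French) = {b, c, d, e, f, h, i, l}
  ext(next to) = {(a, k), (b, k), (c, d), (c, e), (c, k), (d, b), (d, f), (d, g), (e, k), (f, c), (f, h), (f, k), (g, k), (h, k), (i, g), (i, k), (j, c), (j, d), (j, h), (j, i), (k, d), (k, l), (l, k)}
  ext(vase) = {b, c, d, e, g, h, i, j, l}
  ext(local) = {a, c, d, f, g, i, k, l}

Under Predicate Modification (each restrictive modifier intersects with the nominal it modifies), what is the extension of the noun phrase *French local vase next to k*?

⟦next to k⟧ = {x : ⟨x, k⟩ ∈ ⟦next to⟧} = {a, b, c, e, f, g, h, i, l}
⟦vase⟧ = {b, c, d, e, g, h, i, j, l}
… ∩ ⟦next to k⟧ = {b, c, d, e, g, h, i, j, l} ∩ {a, b, c, e, f, g, h, i, l} = {b, c, e, g, h, i, l}
… ∩ ⟦French⟧ = {b, c, e, g, h, i, l} ∩ {b, c, d, e, f, h, i, l} = {b, c, e, h, i, l}
… ∩ ⟦local⟧ = {b, c, e, h, i, l} ∩ {a, c, d, f, g, i, k, l} = {c, i, l}
So ⟦French local vase next to k⟧ = {c, i, l}.

{c, i, l}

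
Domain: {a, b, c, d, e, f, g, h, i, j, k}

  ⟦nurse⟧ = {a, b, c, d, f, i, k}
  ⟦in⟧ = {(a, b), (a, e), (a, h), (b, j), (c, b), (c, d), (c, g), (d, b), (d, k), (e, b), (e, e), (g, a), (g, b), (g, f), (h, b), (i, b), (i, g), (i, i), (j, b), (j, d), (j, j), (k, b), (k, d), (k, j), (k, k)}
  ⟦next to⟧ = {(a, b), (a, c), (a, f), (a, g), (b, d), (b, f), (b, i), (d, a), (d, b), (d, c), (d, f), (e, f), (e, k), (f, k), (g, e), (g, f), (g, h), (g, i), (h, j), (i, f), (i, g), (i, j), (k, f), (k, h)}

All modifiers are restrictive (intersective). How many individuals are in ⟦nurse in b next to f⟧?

4

⟦in b⟧ = {x : ⟨x, b⟩ ∈ ⟦in⟧} = {a, c, d, e, g, h, i, j, k}
⟦next to f⟧ = {x : ⟨x, f⟩ ∈ ⟦next to⟧} = {a, b, d, e, g, i, k}
⟦nurse⟧ = {a, b, c, d, f, i, k}
… ∩ ⟦in b⟧ = {a, b, c, d, f, i, k} ∩ {a, c, d, e, g, h, i, j, k} = {a, c, d, i, k}
… ∩ ⟦next to f⟧ = {a, c, d, i, k} ∩ {a, b, d, e, g, i, k} = {a, d, i, k}
⟦nurse in b next to f⟧ = {a, d, i, k}, so the cardinality is 4.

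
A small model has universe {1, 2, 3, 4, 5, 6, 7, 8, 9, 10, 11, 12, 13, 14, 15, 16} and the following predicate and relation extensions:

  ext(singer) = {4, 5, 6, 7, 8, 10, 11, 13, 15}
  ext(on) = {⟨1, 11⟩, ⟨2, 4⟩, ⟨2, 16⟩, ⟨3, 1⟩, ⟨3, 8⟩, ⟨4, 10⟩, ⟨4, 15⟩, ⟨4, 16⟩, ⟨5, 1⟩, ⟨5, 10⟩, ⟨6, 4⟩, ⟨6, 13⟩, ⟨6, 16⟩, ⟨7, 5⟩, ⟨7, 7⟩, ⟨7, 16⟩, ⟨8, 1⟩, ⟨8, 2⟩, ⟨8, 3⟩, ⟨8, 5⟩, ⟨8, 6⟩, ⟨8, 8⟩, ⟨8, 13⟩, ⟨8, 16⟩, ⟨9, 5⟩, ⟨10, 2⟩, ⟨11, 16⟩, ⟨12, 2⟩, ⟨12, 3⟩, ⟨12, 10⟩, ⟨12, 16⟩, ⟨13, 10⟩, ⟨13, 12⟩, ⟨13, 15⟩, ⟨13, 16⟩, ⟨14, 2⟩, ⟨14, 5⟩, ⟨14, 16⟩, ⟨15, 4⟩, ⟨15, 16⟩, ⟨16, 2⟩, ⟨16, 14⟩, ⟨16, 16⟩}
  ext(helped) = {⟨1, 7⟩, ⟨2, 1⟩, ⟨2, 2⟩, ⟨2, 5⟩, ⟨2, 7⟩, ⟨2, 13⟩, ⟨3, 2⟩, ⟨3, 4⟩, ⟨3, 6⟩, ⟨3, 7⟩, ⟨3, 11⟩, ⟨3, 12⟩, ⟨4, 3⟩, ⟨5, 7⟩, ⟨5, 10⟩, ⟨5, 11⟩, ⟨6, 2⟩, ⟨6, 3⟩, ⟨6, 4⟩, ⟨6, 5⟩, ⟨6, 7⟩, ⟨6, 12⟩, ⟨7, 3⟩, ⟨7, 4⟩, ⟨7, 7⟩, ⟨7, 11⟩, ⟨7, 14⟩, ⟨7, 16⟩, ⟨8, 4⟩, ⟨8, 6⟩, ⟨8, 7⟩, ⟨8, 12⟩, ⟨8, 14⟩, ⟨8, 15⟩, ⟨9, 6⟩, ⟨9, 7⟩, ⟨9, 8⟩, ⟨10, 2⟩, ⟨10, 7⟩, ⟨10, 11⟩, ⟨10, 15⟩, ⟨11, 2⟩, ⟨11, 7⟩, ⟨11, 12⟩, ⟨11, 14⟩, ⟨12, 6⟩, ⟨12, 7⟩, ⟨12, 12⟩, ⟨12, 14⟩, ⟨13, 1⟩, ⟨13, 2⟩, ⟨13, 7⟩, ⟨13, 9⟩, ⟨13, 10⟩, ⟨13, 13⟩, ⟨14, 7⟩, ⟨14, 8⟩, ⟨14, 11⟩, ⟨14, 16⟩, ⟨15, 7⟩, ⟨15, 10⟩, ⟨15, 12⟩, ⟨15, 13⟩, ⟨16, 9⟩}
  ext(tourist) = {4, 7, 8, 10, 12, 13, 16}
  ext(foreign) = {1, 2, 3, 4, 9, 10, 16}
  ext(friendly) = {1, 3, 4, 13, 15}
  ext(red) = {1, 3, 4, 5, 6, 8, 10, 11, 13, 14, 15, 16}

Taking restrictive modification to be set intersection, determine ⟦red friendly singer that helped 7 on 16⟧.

⟦that helped 7⟧ = {x : ⟨x, 7⟩ ∈ ⟦helped⟧} = {1, 2, 3, 5, 6, 7, 8, 9, 10, 11, 12, 13, 14, 15}
⟦on 16⟧ = {x : ⟨x, 16⟩ ∈ ⟦on⟧} = {2, 4, 6, 7, 8, 11, 12, 13, 14, 15, 16}
⟦singer⟧ = {4, 5, 6, 7, 8, 10, 11, 13, 15}
… ∩ ⟦that helped 7⟧ = {4, 5, 6, 7, 8, 10, 11, 13, 15} ∩ {1, 2, 3, 5, 6, 7, 8, 9, 10, 11, 12, 13, 14, 15} = {5, 6, 7, 8, 10, 11, 13, 15}
… ∩ ⟦on 16⟧ = {5, 6, 7, 8, 10, 11, 13, 15} ∩ {2, 4, 6, 7, 8, 11, 12, 13, 14, 15, 16} = {6, 7, 8, 11, 13, 15}
… ∩ ⟦red⟧ = {6, 7, 8, 11, 13, 15} ∩ {1, 3, 4, 5, 6, 8, 10, 11, 13, 14, 15, 16} = {6, 8, 11, 13, 15}
… ∩ ⟦friendly⟧ = {6, 8, 11, 13, 15} ∩ {1, 3, 4, 13, 15} = {13, 15}
So ⟦red friendly singer that helped 7 on 16⟧ = {13, 15}.

{13, 15}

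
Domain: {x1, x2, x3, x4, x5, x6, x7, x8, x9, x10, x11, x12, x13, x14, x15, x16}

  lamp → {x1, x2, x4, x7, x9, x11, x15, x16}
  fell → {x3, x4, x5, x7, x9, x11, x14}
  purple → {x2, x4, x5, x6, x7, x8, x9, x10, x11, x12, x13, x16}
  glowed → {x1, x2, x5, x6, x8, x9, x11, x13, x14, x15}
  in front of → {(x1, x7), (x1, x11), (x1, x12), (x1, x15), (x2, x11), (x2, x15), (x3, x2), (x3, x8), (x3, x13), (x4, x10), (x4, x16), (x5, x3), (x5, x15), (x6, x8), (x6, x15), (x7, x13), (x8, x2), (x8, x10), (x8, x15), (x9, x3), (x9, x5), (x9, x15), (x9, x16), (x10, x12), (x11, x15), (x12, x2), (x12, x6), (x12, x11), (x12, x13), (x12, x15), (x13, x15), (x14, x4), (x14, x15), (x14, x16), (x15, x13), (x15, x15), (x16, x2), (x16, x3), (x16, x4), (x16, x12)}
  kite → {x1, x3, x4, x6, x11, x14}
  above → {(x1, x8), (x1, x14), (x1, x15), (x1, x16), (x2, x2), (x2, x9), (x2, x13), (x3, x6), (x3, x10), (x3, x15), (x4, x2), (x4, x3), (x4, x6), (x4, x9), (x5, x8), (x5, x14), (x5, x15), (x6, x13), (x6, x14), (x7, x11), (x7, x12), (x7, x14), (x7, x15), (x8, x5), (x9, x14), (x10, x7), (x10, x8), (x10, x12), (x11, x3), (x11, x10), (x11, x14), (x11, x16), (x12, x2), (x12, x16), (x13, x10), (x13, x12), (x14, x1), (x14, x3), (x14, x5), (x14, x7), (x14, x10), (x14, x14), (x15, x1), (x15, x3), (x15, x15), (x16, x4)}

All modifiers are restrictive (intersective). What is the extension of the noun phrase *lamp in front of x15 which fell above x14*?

{x9, x11}

⟦in front of x15⟧ = {x : ⟨x, x15⟩ ∈ ⟦in front of⟧} = {x1, x2, x5, x6, x8, x9, x11, x12, x13, x14, x15}
⟦which fell⟧ = ⟦fell⟧ = {x3, x4, x5, x7, x9, x11, x14}
⟦above x14⟧ = {x : ⟨x, x14⟩ ∈ ⟦above⟧} = {x1, x5, x6, x7, x9, x11, x14}
⟦lamp⟧ = {x1, x2, x4, x7, x9, x11, x15, x16}
… ∩ ⟦in front of x15⟧ = {x1, x2, x4, x7, x9, x11, x15, x16} ∩ {x1, x2, x5, x6, x8, x9, x11, x12, x13, x14, x15} = {x1, x2, x9, x11, x15}
… ∩ ⟦which fell⟧ = {x1, x2, x9, x11, x15} ∩ {x3, x4, x5, x7, x9, x11, x14} = {x9, x11}
… ∩ ⟦above x14⟧ = {x9, x11} ∩ {x1, x5, x6, x7, x9, x11, x14} = {x9, x11}
So ⟦lamp in front of x15 which fell above x14⟧ = {x9, x11}.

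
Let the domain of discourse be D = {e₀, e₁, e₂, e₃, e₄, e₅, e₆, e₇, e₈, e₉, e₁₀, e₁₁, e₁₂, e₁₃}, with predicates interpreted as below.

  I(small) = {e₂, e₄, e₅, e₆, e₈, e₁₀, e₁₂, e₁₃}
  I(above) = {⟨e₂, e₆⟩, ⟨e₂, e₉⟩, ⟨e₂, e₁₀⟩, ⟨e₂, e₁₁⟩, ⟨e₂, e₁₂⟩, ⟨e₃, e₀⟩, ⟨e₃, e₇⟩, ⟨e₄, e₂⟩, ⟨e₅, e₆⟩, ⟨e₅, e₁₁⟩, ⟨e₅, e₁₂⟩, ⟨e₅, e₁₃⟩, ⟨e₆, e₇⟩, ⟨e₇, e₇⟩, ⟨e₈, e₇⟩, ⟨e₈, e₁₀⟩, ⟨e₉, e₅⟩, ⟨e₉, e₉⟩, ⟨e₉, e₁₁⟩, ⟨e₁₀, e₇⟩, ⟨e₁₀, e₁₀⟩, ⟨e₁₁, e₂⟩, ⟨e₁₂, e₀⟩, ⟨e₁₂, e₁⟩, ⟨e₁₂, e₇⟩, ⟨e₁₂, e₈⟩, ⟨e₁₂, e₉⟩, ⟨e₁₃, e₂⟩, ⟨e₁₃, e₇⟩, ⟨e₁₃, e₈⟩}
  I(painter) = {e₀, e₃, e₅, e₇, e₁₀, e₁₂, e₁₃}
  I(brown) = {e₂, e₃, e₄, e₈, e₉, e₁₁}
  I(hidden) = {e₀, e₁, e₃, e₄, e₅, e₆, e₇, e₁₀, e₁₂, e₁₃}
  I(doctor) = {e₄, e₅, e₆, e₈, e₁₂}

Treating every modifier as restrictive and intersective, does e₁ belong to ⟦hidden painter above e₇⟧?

⟦above e₇⟧ = {x : ⟨x, e₇⟩ ∈ ⟦above⟧} = {e₃, e₆, e₇, e₈, e₁₀, e₁₂, e₁₃}
⟦painter⟧ = {e₀, e₃, e₅, e₇, e₁₀, e₁₂, e₁₃}
… ∩ ⟦above e₇⟧ = {e₀, e₃, e₅, e₇, e₁₀, e₁₂, e₁₃} ∩ {e₃, e₆, e₇, e₈, e₁₀, e₁₂, e₁₃} = {e₃, e₇, e₁₀, e₁₂, e₁₃}
… ∩ ⟦hidden⟧ = {e₃, e₇, e₁₀, e₁₂, e₁₃} ∩ {e₀, e₁, e₃, e₄, e₅, e₆, e₇, e₁₀, e₁₂, e₁₃} = {e₃, e₇, e₁₀, e₁₂, e₁₃}
⟦hidden painter above e₇⟧ = {e₃, e₇, e₁₀, e₁₂, e₁₃}; e₁ ∉ this set.

no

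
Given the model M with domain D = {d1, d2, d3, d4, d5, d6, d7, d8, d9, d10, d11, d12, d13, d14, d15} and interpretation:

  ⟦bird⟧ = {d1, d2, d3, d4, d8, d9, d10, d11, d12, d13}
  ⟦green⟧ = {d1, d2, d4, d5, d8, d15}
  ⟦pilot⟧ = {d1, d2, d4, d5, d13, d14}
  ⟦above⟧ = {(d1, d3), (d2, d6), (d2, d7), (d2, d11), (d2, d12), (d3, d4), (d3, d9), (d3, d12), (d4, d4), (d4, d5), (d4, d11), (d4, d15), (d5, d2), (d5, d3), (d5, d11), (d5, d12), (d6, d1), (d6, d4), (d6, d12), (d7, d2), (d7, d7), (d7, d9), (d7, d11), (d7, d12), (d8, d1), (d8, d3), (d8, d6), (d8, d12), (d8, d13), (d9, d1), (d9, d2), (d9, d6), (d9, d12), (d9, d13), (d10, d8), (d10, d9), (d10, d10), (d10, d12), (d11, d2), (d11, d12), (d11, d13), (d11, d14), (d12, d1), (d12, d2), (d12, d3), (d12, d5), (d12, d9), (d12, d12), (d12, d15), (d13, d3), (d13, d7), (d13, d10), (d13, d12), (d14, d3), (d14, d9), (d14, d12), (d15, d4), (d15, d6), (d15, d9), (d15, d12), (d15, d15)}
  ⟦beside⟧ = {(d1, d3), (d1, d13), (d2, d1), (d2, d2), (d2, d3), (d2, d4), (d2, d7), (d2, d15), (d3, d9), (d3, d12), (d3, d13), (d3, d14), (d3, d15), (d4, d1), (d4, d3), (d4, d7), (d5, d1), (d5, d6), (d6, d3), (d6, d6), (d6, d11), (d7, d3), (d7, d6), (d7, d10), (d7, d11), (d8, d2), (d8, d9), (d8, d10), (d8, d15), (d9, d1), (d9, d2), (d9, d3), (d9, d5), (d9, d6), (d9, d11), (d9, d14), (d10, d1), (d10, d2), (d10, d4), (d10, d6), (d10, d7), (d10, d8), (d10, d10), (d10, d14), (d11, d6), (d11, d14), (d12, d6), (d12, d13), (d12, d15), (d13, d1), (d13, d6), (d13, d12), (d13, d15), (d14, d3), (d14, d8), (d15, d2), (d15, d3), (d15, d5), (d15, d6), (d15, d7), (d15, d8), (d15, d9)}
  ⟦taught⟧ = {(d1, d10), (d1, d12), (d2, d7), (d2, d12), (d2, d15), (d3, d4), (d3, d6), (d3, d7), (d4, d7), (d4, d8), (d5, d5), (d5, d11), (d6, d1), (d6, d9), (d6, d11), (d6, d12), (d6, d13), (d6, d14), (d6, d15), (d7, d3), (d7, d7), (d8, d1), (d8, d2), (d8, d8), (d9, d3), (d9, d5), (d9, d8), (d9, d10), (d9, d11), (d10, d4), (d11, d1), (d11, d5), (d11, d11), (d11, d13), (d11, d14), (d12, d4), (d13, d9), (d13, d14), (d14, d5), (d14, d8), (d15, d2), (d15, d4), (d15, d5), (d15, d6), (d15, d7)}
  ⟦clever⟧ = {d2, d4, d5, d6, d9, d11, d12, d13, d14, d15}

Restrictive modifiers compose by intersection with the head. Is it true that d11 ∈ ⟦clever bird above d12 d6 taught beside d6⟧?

yes

⟦above d12⟧ = {x : ⟨x, d12⟩ ∈ ⟦above⟧} = {d2, d3, d5, d6, d7, d8, d9, d10, d11, d12, d13, d14, d15}
⟦d6 taught⟧ = {x : ⟨d6, x⟩ ∈ ⟦taught⟧} = {d1, d9, d11, d12, d13, d14, d15}
⟦beside d6⟧ = {x : ⟨x, d6⟩ ∈ ⟦beside⟧} = {d5, d6, d7, d9, d10, d11, d12, d13, d15}
⟦bird⟧ = {d1, d2, d3, d4, d8, d9, d10, d11, d12, d13}
… ∩ ⟦above d12⟧ = {d1, d2, d3, d4, d8, d9, d10, d11, d12, d13} ∩ {d2, d3, d5, d6, d7, d8, d9, d10, d11, d12, d13, d14, d15} = {d2, d3, d8, d9, d10, d11, d12, d13}
… ∩ ⟦d6 taught⟧ = {d2, d3, d8, d9, d10, d11, d12, d13} ∩ {d1, d9, d11, d12, d13, d14, d15} = {d9, d11, d12, d13}
… ∩ ⟦beside d6⟧ = {d9, d11, d12, d13} ∩ {d5, d6, d7, d9, d10, d11, d12, d13, d15} = {d9, d11, d12, d13}
… ∩ ⟦clever⟧ = {d9, d11, d12, d13} ∩ {d2, d4, d5, d6, d9, d11, d12, d13, d14, d15} = {d9, d11, d12, d13}
⟦clever bird above d12 d6 taught beside d6⟧ = {d9, d11, d12, d13}; d11 ∈ this set.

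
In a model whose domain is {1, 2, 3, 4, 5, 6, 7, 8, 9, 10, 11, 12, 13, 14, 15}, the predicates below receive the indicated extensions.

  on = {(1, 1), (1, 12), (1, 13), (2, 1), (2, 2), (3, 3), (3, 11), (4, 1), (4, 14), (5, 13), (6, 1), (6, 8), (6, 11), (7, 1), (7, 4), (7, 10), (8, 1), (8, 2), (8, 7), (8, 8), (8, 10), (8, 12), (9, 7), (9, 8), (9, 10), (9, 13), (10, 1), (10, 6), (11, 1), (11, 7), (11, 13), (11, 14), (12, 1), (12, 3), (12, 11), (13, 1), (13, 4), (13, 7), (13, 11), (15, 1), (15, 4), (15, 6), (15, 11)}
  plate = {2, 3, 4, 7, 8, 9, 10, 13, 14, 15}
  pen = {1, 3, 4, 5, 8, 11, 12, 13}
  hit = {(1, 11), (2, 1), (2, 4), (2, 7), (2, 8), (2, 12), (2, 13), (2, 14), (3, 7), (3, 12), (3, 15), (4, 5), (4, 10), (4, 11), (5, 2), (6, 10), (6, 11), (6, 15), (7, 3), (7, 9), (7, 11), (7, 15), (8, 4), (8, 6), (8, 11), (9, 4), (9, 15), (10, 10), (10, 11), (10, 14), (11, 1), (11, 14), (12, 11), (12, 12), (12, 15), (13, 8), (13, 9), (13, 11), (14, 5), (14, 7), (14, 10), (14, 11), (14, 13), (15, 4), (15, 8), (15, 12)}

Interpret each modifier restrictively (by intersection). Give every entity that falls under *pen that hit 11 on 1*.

⟦that hit 11⟧ = {x : ⟨x, 11⟩ ∈ ⟦hit⟧} = {1, 4, 6, 7, 8, 10, 12, 13, 14}
⟦on 1⟧ = {x : ⟨x, 1⟩ ∈ ⟦on⟧} = {1, 2, 4, 6, 7, 8, 10, 11, 12, 13, 15}
⟦pen⟧ = {1, 3, 4, 5, 8, 11, 12, 13}
… ∩ ⟦that hit 11⟧ = {1, 3, 4, 5, 8, 11, 12, 13} ∩ {1, 4, 6, 7, 8, 10, 12, 13, 14} = {1, 4, 8, 12, 13}
… ∩ ⟦on 1⟧ = {1, 4, 8, 12, 13} ∩ {1, 2, 4, 6, 7, 8, 10, 11, 12, 13, 15} = {1, 4, 8, 12, 13}
So ⟦pen that hit 11 on 1⟧ = {1, 4, 8, 12, 13}.

{1, 4, 8, 12, 13}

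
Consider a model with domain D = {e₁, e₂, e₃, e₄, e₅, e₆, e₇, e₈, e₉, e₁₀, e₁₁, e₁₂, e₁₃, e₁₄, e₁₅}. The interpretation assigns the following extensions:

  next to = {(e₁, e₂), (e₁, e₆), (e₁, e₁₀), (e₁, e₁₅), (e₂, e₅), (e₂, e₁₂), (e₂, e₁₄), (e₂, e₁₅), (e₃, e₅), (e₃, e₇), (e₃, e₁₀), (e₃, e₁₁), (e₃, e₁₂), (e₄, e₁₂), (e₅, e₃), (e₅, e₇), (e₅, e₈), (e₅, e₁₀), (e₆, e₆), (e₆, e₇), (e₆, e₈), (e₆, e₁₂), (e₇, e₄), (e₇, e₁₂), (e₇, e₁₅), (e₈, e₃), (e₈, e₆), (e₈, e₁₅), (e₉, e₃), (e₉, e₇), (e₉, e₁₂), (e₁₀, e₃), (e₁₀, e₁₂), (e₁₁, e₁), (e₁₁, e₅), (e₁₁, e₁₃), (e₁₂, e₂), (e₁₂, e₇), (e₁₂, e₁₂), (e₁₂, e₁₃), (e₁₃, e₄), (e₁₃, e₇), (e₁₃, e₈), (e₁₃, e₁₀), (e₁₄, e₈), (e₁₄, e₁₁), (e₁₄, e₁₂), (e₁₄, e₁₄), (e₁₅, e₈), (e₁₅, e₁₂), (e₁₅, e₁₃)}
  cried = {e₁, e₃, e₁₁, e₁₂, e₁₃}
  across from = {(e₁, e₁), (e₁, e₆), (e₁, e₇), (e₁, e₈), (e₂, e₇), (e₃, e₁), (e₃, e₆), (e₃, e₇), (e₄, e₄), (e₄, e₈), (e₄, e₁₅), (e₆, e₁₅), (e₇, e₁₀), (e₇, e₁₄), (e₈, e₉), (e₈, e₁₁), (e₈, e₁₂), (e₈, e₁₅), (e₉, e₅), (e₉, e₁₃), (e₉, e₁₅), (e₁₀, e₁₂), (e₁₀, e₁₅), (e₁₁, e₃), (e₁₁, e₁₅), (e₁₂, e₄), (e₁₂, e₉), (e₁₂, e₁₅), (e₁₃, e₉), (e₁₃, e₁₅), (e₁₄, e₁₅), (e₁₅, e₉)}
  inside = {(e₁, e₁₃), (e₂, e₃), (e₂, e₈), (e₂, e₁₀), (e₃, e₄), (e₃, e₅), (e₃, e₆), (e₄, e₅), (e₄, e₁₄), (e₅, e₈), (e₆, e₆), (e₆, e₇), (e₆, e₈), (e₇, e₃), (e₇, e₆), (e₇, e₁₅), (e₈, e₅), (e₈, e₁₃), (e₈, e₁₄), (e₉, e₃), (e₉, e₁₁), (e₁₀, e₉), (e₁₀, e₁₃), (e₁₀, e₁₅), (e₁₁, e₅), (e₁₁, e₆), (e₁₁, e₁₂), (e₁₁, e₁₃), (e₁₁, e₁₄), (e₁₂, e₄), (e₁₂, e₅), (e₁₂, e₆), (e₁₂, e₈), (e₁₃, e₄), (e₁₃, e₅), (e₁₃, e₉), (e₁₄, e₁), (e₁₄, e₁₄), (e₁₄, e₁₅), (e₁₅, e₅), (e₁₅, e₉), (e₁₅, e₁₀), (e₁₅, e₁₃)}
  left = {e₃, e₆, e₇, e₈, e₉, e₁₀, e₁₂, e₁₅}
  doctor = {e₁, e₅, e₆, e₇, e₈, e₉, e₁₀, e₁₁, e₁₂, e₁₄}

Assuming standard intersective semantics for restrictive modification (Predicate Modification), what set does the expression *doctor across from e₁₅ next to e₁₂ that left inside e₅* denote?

{e₁₂}

⟦across from e₁₅⟧ = {x : ⟨x, e₁₅⟩ ∈ ⟦across from⟧} = {e₄, e₆, e₈, e₉, e₁₀, e₁₁, e₁₂, e₁₃, e₁₄}
⟦next to e₁₂⟧ = {x : ⟨x, e₁₂⟩ ∈ ⟦next to⟧} = {e₂, e₃, e₄, e₆, e₇, e₉, e₁₀, e₁₂, e₁₄, e₁₅}
⟦that left⟧ = ⟦left⟧ = {e₃, e₆, e₇, e₈, e₉, e₁₀, e₁₂, e₁₅}
⟦inside e₅⟧ = {x : ⟨x, e₅⟩ ∈ ⟦inside⟧} = {e₃, e₄, e₈, e₁₁, e₁₂, e₁₃, e₁₅}
⟦doctor⟧ = {e₁, e₅, e₆, e₇, e₈, e₉, e₁₀, e₁₁, e₁₂, e₁₄}
… ∩ ⟦across from e₁₅⟧ = {e₁, e₅, e₆, e₇, e₈, e₉, e₁₀, e₁₁, e₁₂, e₁₄} ∩ {e₄, e₆, e₈, e₉, e₁₀, e₁₁, e₁₂, e₁₃, e₁₄} = {e₆, e₈, e₉, e₁₀, e₁₁, e₁₂, e₁₄}
… ∩ ⟦next to e₁₂⟧ = {e₆, e₈, e₉, e₁₀, e₁₁, e₁₂, e₁₄} ∩ {e₂, e₃, e₄, e₆, e₇, e₉, e₁₀, e₁₂, e₁₄, e₁₅} = {e₆, e₉, e₁₀, e₁₂, e₁₄}
… ∩ ⟦that left⟧ = {e₆, e₉, e₁₀, e₁₂, e₁₄} ∩ {e₃, e₆, e₇, e₈, e₉, e₁₀, e₁₂, e₁₅} = {e₆, e₉, e₁₀, e₁₂}
… ∩ ⟦inside e₅⟧ = {e₆, e₉, e₁₀, e₁₂} ∩ {e₃, e₄, e₈, e₁₁, e₁₂, e₁₃, e₁₅} = {e₁₂}
So ⟦doctor across from e₁₅ next to e₁₂ that left inside e₅⟧ = {e₁₂}.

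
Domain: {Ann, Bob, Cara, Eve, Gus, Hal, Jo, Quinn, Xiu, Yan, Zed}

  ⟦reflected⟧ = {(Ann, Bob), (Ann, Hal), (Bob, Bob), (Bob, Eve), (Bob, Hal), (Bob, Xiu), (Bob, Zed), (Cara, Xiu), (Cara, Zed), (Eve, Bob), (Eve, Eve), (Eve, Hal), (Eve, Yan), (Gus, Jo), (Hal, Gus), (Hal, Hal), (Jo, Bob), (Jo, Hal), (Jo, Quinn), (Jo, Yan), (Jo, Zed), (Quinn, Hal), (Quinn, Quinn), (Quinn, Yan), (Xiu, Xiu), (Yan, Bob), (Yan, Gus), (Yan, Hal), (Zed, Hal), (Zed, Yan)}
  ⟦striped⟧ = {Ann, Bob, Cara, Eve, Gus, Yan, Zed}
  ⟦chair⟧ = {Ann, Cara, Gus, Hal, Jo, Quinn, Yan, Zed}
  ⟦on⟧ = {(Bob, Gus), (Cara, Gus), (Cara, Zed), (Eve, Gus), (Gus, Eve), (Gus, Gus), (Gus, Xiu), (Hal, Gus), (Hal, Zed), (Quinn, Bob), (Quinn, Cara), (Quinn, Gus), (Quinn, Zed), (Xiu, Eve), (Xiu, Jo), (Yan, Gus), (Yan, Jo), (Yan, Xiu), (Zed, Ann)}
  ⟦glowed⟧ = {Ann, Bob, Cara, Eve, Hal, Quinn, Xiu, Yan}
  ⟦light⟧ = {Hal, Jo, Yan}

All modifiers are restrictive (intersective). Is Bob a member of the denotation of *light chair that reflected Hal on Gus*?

⟦that reflected Hal⟧ = {x : ⟨x, Hal⟩ ∈ ⟦reflected⟧} = {Ann, Bob, Eve, Hal, Jo, Quinn, Yan, Zed}
⟦on Gus⟧ = {x : ⟨x, Gus⟩ ∈ ⟦on⟧} = {Bob, Cara, Eve, Gus, Hal, Quinn, Yan}
⟦chair⟧ = {Ann, Cara, Gus, Hal, Jo, Quinn, Yan, Zed}
… ∩ ⟦that reflected Hal⟧ = {Ann, Cara, Gus, Hal, Jo, Quinn, Yan, Zed} ∩ {Ann, Bob, Eve, Hal, Jo, Quinn, Yan, Zed} = {Ann, Hal, Jo, Quinn, Yan, Zed}
… ∩ ⟦on Gus⟧ = {Ann, Hal, Jo, Quinn, Yan, Zed} ∩ {Bob, Cara, Eve, Gus, Hal, Quinn, Yan} = {Hal, Quinn, Yan}
… ∩ ⟦light⟧ = {Hal, Quinn, Yan} ∩ {Hal, Jo, Yan} = {Hal, Yan}
⟦light chair that reflected Hal on Gus⟧ = {Hal, Yan}; Bob ∉ this set.

no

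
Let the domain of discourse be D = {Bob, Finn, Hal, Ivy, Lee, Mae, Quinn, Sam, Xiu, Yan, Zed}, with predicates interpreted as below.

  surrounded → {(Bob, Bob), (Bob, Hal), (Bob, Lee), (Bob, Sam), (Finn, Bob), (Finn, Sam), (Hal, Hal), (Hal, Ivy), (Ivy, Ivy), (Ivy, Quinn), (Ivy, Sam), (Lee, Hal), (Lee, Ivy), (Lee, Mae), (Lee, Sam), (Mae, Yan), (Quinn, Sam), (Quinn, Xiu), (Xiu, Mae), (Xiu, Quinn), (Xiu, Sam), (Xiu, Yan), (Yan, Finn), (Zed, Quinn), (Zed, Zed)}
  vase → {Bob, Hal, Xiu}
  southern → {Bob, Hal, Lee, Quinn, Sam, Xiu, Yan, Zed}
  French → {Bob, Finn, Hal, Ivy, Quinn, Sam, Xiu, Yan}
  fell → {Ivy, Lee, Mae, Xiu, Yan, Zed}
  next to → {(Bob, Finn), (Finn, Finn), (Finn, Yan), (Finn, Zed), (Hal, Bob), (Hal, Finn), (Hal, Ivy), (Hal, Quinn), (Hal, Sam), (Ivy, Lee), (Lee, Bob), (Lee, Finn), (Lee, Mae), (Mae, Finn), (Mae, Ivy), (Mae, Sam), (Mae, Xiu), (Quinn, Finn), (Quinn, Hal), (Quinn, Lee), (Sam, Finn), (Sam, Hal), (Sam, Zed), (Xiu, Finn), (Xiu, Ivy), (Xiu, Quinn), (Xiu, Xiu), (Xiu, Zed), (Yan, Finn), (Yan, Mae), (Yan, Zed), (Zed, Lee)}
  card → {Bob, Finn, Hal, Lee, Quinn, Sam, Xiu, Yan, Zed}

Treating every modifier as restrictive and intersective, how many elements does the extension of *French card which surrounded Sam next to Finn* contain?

⟦which surrounded Sam⟧ = {x : ⟨x, Sam⟩ ∈ ⟦surrounded⟧} = {Bob, Finn, Ivy, Lee, Quinn, Xiu}
⟦next to Finn⟧ = {x : ⟨x, Finn⟩ ∈ ⟦next to⟧} = {Bob, Finn, Hal, Lee, Mae, Quinn, Sam, Xiu, Yan}
⟦card⟧ = {Bob, Finn, Hal, Lee, Quinn, Sam, Xiu, Yan, Zed}
… ∩ ⟦which surrounded Sam⟧ = {Bob, Finn, Hal, Lee, Quinn, Sam, Xiu, Yan, Zed} ∩ {Bob, Finn, Ivy, Lee, Quinn, Xiu} = {Bob, Finn, Lee, Quinn, Xiu}
… ∩ ⟦next to Finn⟧ = {Bob, Finn, Lee, Quinn, Xiu} ∩ {Bob, Finn, Hal, Lee, Mae, Quinn, Sam, Xiu, Yan} = {Bob, Finn, Lee, Quinn, Xiu}
… ∩ ⟦French⟧ = {Bob, Finn, Lee, Quinn, Xiu} ∩ {Bob, Finn, Hal, Ivy, Quinn, Sam, Xiu, Yan} = {Bob, Finn, Quinn, Xiu}
⟦French card which surrounded Sam next to Finn⟧ = {Bob, Finn, Quinn, Xiu}, so the cardinality is 4.

4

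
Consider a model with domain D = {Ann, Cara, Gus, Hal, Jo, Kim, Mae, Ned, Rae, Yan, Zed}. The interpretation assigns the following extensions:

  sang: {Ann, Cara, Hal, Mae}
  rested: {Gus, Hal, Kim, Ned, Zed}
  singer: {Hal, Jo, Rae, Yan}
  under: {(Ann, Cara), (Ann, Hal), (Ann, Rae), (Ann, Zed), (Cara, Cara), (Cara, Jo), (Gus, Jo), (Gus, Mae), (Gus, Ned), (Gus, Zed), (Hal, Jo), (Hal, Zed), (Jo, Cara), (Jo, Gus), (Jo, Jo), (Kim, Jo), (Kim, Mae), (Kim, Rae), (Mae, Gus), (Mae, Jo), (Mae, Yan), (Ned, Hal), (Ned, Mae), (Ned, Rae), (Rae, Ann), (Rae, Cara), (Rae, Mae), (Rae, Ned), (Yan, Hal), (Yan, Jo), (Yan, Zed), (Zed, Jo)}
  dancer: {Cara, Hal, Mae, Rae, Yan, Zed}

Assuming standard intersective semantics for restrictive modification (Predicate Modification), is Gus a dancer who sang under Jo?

⟦who sang⟧ = ⟦sang⟧ = {Ann, Cara, Hal, Mae}
⟦under Jo⟧ = {x : ⟨x, Jo⟩ ∈ ⟦under⟧} = {Cara, Gus, Hal, Jo, Kim, Mae, Yan, Zed}
⟦dancer⟧ = {Cara, Hal, Mae, Rae, Yan, Zed}
… ∩ ⟦who sang⟧ = {Cara, Hal, Mae, Rae, Yan, Zed} ∩ {Ann, Cara, Hal, Mae} = {Cara, Hal, Mae}
… ∩ ⟦under Jo⟧ = {Cara, Hal, Mae} ∩ {Cara, Gus, Hal, Jo, Kim, Mae, Yan, Zed} = {Cara, Hal, Mae}
⟦dancer who sang under Jo⟧ = {Cara, Hal, Mae}; Gus ∉ this set.

no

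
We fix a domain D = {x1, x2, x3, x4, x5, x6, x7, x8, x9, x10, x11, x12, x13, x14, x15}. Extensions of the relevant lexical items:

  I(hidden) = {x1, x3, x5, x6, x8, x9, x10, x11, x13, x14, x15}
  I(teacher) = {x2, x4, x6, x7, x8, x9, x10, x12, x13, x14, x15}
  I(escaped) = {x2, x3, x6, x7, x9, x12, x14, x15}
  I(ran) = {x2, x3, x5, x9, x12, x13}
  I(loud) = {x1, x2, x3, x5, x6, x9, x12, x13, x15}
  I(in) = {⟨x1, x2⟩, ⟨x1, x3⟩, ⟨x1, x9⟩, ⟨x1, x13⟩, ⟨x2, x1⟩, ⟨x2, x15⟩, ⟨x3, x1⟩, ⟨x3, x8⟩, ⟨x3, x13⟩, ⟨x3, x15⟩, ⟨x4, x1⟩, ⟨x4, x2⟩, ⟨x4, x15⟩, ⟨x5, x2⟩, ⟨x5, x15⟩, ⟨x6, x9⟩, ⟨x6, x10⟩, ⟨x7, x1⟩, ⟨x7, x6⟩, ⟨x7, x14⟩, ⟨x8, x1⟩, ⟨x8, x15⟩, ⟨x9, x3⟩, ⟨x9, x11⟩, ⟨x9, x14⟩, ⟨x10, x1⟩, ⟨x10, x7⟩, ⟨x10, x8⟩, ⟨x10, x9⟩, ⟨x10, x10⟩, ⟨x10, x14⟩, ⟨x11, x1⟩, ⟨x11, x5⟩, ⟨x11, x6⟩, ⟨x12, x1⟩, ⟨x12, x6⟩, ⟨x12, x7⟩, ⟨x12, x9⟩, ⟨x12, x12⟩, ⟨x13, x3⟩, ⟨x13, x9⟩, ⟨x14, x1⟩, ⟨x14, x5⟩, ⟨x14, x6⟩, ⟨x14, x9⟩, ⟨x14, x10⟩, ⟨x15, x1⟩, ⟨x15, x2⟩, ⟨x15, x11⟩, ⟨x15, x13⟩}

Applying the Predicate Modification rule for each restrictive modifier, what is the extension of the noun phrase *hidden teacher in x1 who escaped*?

{x14, x15}

⟦in x1⟧ = {x : ⟨x, x1⟩ ∈ ⟦in⟧} = {x2, x3, x4, x7, x8, x10, x11, x12, x14, x15}
⟦who escaped⟧ = ⟦escaped⟧ = {x2, x3, x6, x7, x9, x12, x14, x15}
⟦teacher⟧ = {x2, x4, x6, x7, x8, x9, x10, x12, x13, x14, x15}
… ∩ ⟦in x1⟧ = {x2, x4, x6, x7, x8, x9, x10, x12, x13, x14, x15} ∩ {x2, x3, x4, x7, x8, x10, x11, x12, x14, x15} = {x2, x4, x7, x8, x10, x12, x14, x15}
… ∩ ⟦who escaped⟧ = {x2, x4, x7, x8, x10, x12, x14, x15} ∩ {x2, x3, x6, x7, x9, x12, x14, x15} = {x2, x7, x12, x14, x15}
… ∩ ⟦hidden⟧ = {x2, x7, x12, x14, x15} ∩ {x1, x3, x5, x6, x8, x9, x10, x11, x13, x14, x15} = {x14, x15}
So ⟦hidden teacher in x1 who escaped⟧ = {x14, x15}.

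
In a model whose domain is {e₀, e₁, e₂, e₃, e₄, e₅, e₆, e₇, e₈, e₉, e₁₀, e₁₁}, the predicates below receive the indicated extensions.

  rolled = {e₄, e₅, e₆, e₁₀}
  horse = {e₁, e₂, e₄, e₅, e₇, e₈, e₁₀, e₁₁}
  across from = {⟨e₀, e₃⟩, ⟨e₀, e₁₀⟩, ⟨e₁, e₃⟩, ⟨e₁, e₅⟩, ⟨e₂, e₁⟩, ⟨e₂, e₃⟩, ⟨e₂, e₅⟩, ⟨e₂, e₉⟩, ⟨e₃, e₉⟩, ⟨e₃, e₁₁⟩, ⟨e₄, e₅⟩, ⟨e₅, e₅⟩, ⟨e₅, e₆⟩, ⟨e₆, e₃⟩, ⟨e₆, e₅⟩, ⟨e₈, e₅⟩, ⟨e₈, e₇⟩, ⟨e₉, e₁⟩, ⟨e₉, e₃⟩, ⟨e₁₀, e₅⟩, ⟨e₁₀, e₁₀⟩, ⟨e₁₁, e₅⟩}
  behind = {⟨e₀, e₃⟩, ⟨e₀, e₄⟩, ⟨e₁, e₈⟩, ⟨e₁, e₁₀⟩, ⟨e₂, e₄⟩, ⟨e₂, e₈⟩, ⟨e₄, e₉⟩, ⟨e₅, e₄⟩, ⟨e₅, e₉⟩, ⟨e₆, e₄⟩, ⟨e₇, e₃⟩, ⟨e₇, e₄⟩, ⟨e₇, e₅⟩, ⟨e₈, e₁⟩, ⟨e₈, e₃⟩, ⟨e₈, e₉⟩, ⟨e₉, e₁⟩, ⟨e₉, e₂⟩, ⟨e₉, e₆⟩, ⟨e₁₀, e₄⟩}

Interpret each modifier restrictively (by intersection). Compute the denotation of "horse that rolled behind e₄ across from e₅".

⟦that rolled⟧ = ⟦rolled⟧ = {e₄, e₅, e₆, e₁₀}
⟦behind e₄⟧ = {x : ⟨x, e₄⟩ ∈ ⟦behind⟧} = {e₀, e₂, e₅, e₆, e₇, e₁₀}
⟦across from e₅⟧ = {x : ⟨x, e₅⟩ ∈ ⟦across from⟧} = {e₁, e₂, e₄, e₅, e₆, e₈, e₁₀, e₁₁}
⟦horse⟧ = {e₁, e₂, e₄, e₅, e₇, e₈, e₁₀, e₁₁}
… ∩ ⟦that rolled⟧ = {e₁, e₂, e₄, e₅, e₇, e₈, e₁₀, e₁₁} ∩ {e₄, e₅, e₆, e₁₀} = {e₄, e₅, e₁₀}
… ∩ ⟦behind e₄⟧ = {e₄, e₅, e₁₀} ∩ {e₀, e₂, e₅, e₆, e₇, e₁₀} = {e₅, e₁₀}
… ∩ ⟦across from e₅⟧ = {e₅, e₁₀} ∩ {e₁, e₂, e₄, e₅, e₆, e₈, e₁₀, e₁₁} = {e₅, e₁₀}
So ⟦horse that rolled behind e₄ across from e₅⟧ = {e₅, e₁₀}.

{e₅, e₁₀}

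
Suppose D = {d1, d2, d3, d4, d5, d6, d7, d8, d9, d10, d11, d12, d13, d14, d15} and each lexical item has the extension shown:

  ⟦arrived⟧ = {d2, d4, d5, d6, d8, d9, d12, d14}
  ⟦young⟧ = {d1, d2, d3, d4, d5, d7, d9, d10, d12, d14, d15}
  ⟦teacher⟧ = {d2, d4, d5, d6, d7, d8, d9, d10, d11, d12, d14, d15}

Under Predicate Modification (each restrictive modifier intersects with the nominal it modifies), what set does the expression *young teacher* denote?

{d2, d4, d5, d7, d9, d10, d12, d14, d15}

⟦teacher⟧ = {d2, d4, d5, d6, d7, d8, d9, d10, d11, d12, d14, d15}
… ∩ ⟦young⟧ = {d2, d4, d5, d6, d7, d8, d9, d10, d11, d12, d14, d15} ∩ {d1, d2, d3, d4, d5, d7, d9, d10, d12, d14, d15} = {d2, d4, d5, d7, d9, d10, d12, d14, d15}
So ⟦young teacher⟧ = {d2, d4, d5, d7, d9, d10, d12, d14, d15}.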